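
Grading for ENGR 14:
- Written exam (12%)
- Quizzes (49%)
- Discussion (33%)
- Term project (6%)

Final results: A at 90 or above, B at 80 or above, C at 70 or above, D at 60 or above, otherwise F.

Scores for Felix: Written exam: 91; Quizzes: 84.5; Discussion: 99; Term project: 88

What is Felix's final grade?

A

Weighted total:
  Written exam 91 × 0.12 = 10.92
  Quizzes 84.5 × 0.49 = 41.405
  Discussion 99 × 0.33 = 32.67
  Term project 88 × 0.06 = 5.28
Sum = 90.275
90.275 ≥ 90 → A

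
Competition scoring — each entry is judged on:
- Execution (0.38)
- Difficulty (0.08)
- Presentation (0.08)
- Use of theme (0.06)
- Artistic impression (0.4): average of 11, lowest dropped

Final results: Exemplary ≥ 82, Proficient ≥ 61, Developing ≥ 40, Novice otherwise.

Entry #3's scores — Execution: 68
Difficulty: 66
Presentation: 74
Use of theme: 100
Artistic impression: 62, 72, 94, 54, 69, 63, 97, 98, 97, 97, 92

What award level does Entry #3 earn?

Proficient

Artistic impression: drop 54 → average of remaining 10 = 841/10 = 84.1
Weighted total:
  Execution 68 × 0.38 = 25.84
  Difficulty 66 × 0.08 = 5.28
  Presentation 74 × 0.08 = 5.92
  Use of theme 100 × 0.06 = 6
  Artistic impression 84.1 × 0.4 = 33.64
Sum = 76.68
76.68 is ≥ 61 and < 82 → Proficient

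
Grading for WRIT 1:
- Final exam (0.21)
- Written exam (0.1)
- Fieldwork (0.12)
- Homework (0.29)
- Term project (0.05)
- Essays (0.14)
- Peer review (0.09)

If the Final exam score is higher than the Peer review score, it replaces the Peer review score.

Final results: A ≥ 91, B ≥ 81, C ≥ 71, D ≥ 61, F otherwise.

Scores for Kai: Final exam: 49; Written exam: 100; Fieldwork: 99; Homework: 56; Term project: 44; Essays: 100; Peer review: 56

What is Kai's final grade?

Final exam (49) ≤ Peer review (56), so Peer review stays at 56.
Weighted total:
  Final exam 49 × 0.21 = 10.29
  Written exam 100 × 0.1 = 10
  Fieldwork 99 × 0.12 = 11.88
  Homework 56 × 0.29 = 16.24
  Term project 44 × 0.05 = 2.2
  Essays 100 × 0.14 = 14
  Peer review 56 × 0.09 = 5.04
Sum = 69.65
69.65 is ≥ 61 and < 71 → D

D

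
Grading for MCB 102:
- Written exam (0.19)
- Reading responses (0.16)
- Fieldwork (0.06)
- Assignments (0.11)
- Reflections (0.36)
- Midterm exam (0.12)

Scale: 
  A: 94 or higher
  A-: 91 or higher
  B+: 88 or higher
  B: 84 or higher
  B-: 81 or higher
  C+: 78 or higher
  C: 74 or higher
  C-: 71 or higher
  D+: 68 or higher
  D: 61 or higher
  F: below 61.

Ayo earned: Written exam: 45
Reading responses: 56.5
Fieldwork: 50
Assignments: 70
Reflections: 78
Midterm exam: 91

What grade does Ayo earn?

Weighted total:
  Written exam 45 × 0.19 = 8.55
  Reading responses 56.5 × 0.16 = 9.04
  Fieldwork 50 × 0.06 = 3
  Assignments 70 × 0.11 = 7.7
  Reflections 78 × 0.36 = 28.08
  Midterm exam 91 × 0.12 = 10.92
Sum = 67.29
67.29 is ≥ 61 and < 68 → D

D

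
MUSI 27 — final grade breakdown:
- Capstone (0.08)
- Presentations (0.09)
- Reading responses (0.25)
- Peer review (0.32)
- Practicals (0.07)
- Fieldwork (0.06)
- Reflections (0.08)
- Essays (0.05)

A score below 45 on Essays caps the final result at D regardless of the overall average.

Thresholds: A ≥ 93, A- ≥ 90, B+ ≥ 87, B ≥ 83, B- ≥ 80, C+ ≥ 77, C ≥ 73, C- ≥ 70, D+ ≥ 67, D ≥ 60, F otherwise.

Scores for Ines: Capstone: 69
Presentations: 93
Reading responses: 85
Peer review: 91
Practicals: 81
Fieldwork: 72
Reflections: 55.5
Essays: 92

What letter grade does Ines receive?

Essays score 92 ≥ 45: minimum met.
Weighted total:
  Capstone 69 × 0.08 = 5.52
  Presentations 93 × 0.09 = 8.37
  Reading responses 85 × 0.25 = 21.25
  Peer review 91 × 0.32 = 29.12
  Practicals 81 × 0.07 = 5.67
  Fieldwork 72 × 0.06 = 4.32
  Reflections 55.5 × 0.08 = 4.44
  Essays 92 × 0.05 = 4.6
Sum = 83.29
83.29 is ≥ 83 and < 87 → B

B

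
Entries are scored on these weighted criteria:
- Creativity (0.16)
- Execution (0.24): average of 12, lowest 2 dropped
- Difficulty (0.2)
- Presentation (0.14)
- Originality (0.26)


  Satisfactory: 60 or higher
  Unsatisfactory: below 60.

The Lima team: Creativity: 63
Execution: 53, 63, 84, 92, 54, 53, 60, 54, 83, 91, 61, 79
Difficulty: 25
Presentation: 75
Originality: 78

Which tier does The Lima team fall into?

Satisfactory

Execution: drop 53, 53 → average of remaining 10 = 721/10 = 72.1
Weighted total:
  Creativity 63 × 0.16 = 10.08
  Execution 72.1 × 0.24 = 17.304
  Difficulty 25 × 0.2 = 5
  Presentation 75 × 0.14 = 10.5
  Originality 78 × 0.26 = 20.28
Sum = 63.164
63.164 ≥ 60 → Satisfactory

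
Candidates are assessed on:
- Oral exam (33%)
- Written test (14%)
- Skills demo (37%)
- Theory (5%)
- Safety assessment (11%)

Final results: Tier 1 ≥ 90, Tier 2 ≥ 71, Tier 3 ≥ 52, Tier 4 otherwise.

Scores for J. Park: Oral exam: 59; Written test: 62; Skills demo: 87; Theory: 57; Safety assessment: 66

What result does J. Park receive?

Tier 3

Weighted total:
  Oral exam 59 × 0.33 = 19.47
  Written test 62 × 0.14 = 8.68
  Skills demo 87 × 0.37 = 32.19
  Theory 57 × 0.05 = 2.85
  Safety assessment 66 × 0.11 = 7.26
Sum = 70.45
70.45 is ≥ 52 and < 71 → Tier 3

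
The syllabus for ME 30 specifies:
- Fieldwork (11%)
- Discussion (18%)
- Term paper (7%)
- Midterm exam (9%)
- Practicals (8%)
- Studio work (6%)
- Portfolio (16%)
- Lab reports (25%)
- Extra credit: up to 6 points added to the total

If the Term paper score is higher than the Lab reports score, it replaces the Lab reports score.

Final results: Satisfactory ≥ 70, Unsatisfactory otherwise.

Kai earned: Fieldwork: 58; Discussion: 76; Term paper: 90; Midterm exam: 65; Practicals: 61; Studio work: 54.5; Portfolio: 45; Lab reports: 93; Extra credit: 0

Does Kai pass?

Term paper (90) ≤ Lab reports (93), so Lab reports stays at 93.
Weighted total:
  Fieldwork 58 × 0.11 = 6.38
  Discussion 76 × 0.18 = 13.68
  Term paper 90 × 0.07 = 6.3
  Midterm exam 65 × 0.09 = 5.85
  Practicals 61 × 0.08 = 4.88
  Studio work 54.5 × 0.06 = 3.27
  Portfolio 45 × 0.16 = 7.2
  Lab reports 93 × 0.25 = 23.25
Sum = 70.81
Extra credit: 70.81 + 0 = 70.81
70.81 ≥ 70 → Satisfactory

Satisfactory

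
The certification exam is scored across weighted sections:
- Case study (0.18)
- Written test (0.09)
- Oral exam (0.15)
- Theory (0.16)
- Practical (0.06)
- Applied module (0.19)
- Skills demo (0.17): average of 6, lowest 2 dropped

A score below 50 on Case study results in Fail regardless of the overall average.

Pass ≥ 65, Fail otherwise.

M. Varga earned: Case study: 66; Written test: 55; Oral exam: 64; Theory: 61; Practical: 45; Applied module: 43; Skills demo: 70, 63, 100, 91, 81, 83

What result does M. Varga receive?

Skills demo: drop 63, 70 → average of remaining 4 = 355/4 = 88.75
Case study score 66 ≥ 50: minimum met.
Weighted total:
  Case study 66 × 0.18 = 11.88
  Written test 55 × 0.09 = 4.95
  Oral exam 64 × 0.15 = 9.6
  Theory 61 × 0.16 = 9.76
  Practical 45 × 0.06 = 2.7
  Applied module 43 × 0.19 = 8.17
  Skills demo 88.75 × 0.17 = 15.0875
Sum = 62.1475
62.1475 < 65 → Fail

Fail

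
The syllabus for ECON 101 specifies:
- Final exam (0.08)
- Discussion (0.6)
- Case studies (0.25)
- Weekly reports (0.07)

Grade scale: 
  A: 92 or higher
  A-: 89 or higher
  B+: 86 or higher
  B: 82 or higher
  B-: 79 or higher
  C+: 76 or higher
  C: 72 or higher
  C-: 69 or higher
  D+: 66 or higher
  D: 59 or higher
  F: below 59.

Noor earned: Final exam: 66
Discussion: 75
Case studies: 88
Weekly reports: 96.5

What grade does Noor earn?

Weighted total:
  Final exam 66 × 0.08 = 5.28
  Discussion 75 × 0.6 = 45
  Case studies 88 × 0.25 = 22
  Weekly reports 96.5 × 0.07 = 6.755
Sum = 79.035
79.035 is ≥ 79 and < 82 → B-

B-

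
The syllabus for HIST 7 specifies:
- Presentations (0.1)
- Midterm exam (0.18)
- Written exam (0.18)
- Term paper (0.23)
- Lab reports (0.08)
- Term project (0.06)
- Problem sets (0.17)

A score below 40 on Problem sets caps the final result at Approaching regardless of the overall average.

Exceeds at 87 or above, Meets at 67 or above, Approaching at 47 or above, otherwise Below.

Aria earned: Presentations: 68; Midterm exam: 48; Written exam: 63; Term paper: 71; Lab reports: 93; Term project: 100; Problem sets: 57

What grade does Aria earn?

Approaching

Problem sets score 57 ≥ 40: minimum met.
Weighted total:
  Presentations 68 × 0.1 = 6.8
  Midterm exam 48 × 0.18 = 8.64
  Written exam 63 × 0.18 = 11.34
  Term paper 71 × 0.23 = 16.33
  Lab reports 93 × 0.08 = 7.44
  Term project 100 × 0.06 = 6
  Problem sets 57 × 0.17 = 9.69
Sum = 66.24
66.24 is ≥ 47 and < 67 → Approaching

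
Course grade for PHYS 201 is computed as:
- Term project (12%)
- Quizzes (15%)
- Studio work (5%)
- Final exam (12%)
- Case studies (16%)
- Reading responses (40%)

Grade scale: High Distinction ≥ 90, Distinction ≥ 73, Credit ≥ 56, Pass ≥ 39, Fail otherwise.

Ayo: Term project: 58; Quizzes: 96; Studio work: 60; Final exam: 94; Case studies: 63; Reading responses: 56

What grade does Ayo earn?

Credit

Weighted total:
  Term project 58 × 0.12 = 6.96
  Quizzes 96 × 0.15 = 14.4
  Studio work 60 × 0.05 = 3
  Final exam 94 × 0.12 = 11.28
  Case studies 63 × 0.16 = 10.08
  Reading responses 56 × 0.4 = 22.4
Sum = 68.12
68.12 is ≥ 56 and < 73 → Credit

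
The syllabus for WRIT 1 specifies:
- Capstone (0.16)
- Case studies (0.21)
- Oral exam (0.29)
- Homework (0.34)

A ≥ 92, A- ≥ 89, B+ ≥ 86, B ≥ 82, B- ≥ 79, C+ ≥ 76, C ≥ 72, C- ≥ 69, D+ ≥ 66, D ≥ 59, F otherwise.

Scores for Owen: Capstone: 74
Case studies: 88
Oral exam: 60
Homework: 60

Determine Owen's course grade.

Weighted total:
  Capstone 74 × 0.16 = 11.84
  Case studies 88 × 0.21 = 18.48
  Oral exam 60 × 0.29 = 17.4
  Homework 60 × 0.34 = 20.4
Sum = 68.12
68.12 is ≥ 66 and < 69 → D+

D+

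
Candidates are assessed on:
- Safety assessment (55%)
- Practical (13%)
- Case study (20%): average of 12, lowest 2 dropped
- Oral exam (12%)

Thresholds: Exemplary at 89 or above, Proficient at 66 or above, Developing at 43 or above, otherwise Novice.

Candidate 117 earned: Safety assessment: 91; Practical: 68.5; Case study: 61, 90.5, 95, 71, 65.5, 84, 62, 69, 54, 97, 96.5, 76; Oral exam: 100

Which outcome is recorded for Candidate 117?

Case study: drop 54, 61 → average of remaining 10 = 806.5/10 = 80.65
Weighted total:
  Safety assessment 91 × 0.55 = 50.05
  Practical 68.5 × 0.13 = 8.905
  Case study 80.65 × 0.2 = 16.13
  Oral exam 100 × 0.12 = 12
Sum = 87.085
87.085 is ≥ 66 and < 89 → Proficient

Proficient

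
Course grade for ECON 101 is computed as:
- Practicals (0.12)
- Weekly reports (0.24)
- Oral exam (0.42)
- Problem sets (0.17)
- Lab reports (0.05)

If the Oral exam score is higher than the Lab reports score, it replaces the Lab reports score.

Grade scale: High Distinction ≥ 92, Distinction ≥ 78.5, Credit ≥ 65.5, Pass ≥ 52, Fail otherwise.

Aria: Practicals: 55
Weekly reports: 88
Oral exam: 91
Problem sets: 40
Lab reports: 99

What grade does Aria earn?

Oral exam (91) ≤ Lab reports (99), so Lab reports stays at 99.
Weighted total:
  Practicals 55 × 0.12 = 6.6
  Weekly reports 88 × 0.24 = 21.12
  Oral exam 91 × 0.42 = 38.22
  Problem sets 40 × 0.17 = 6.8
  Lab reports 99 × 0.05 = 4.95
Sum = 77.69
77.69 is ≥ 65.5 and < 78.5 → Credit

Credit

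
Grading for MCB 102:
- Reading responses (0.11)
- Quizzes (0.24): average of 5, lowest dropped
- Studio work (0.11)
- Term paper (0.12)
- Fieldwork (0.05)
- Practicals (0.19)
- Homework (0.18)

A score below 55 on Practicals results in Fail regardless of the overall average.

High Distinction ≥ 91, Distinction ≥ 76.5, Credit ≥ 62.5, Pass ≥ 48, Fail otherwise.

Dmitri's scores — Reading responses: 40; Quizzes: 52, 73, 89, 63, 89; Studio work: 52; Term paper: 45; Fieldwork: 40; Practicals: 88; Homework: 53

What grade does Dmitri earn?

Credit

Quizzes: drop 52 → average of remaining 4 = 314/4 = 78.5
Practicals score 88 ≥ 55: minimum met.
Weighted total:
  Reading responses 40 × 0.11 = 4.4
  Quizzes 78.5 × 0.24 = 18.84
  Studio work 52 × 0.11 = 5.72
  Term paper 45 × 0.12 = 5.4
  Fieldwork 40 × 0.05 = 2
  Practicals 88 × 0.19 = 16.72
  Homework 53 × 0.18 = 9.54
Sum = 62.62
62.62 is ≥ 62.5 and < 76.5 → Credit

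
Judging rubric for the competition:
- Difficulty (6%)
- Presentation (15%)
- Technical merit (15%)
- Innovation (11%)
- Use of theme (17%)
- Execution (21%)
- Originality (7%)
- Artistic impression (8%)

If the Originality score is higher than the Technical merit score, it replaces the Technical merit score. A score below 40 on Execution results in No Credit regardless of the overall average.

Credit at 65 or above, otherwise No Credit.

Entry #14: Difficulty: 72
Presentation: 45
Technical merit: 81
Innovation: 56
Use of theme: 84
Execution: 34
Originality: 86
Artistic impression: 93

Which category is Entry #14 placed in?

No Credit

Originality (86) > Technical merit (81), so Technical merit counts as 86.
Execution score 34 < 40: minimum not met.
Weighted total:
  Difficulty 72 × 0.06 = 4.32
  Presentation 45 × 0.15 = 6.75
  Technical merit 86 × 0.15 = 12.9
  Innovation 56 × 0.11 = 6.16
  Use of theme 84 × 0.17 = 14.28
  Execution 34 × 0.21 = 7.14
  Originality 86 × 0.07 = 6.02
  Artistic impression 93 × 0.08 = 7.44
Sum = 65.01
Because the Execution minimum was not met, the result is No Credit.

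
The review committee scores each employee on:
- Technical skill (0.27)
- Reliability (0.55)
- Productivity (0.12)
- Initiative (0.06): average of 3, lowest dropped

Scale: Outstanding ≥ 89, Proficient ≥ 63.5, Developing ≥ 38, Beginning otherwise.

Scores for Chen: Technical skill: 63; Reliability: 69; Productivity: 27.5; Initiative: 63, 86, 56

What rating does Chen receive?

Initiative: drop 56 → average of remaining 2 = 149/2 = 74.5
Weighted total:
  Technical skill 63 × 0.27 = 17.01
  Reliability 69 × 0.55 = 37.95
  Productivity 27.5 × 0.12 = 3.3
  Initiative 74.5 × 0.06 = 4.47
Sum = 62.73
62.73 is ≥ 38 and < 63.5 → Developing

Developing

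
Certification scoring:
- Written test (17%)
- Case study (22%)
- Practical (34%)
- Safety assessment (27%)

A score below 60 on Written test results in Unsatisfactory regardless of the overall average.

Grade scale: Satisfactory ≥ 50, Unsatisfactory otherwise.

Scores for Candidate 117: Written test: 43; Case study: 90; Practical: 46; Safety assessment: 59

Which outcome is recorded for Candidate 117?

Unsatisfactory

Written test score 43 < 60: minimum not met.
Weighted total:
  Written test 43 × 0.17 = 7.31
  Case study 90 × 0.22 = 19.8
  Practical 46 × 0.34 = 15.64
  Safety assessment 59 × 0.27 = 15.93
Sum = 58.68
Because the Written test minimum was not met, the result is Unsatisfactory.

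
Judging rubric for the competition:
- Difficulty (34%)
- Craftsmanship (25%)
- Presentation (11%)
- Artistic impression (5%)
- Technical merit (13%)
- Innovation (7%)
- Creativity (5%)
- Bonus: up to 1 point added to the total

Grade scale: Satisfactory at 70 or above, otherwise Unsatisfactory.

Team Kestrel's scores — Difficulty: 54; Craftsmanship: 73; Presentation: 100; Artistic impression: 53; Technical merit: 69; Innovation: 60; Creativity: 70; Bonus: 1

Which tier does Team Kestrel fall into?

Weighted total:
  Difficulty 54 × 0.34 = 18.36
  Craftsmanship 73 × 0.25 = 18.25
  Presentation 100 × 0.11 = 11
  Artistic impression 53 × 0.05 = 2.65
  Technical merit 69 × 0.13 = 8.97
  Innovation 60 × 0.07 = 4.2
  Creativity 70 × 0.05 = 3.5
Sum = 66.93
Bonus: 66.93 + 1 = 67.93
67.93 < 70 → Unsatisfactory

Unsatisfactory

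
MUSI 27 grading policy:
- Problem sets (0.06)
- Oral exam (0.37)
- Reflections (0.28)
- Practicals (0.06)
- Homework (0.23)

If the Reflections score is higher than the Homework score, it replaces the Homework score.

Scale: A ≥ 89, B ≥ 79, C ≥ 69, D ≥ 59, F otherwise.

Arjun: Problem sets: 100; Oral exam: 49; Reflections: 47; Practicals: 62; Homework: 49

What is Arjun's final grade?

F

Reflections (47) ≤ Homework (49), so Homework stays at 49.
Weighted total:
  Problem sets 100 × 0.06 = 6
  Oral exam 49 × 0.37 = 18.13
  Reflections 47 × 0.28 = 13.16
  Practicals 62 × 0.06 = 3.72
  Homework 49 × 0.23 = 11.27
Sum = 52.28
52.28 < 59 → F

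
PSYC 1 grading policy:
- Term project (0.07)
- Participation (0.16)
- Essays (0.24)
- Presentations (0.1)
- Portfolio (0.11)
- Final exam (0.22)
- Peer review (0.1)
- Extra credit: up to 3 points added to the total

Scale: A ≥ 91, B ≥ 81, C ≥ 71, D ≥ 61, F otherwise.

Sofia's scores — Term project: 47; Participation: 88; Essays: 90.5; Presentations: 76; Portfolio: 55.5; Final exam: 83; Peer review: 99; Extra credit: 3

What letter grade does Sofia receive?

B

Weighted total:
  Term project 47 × 0.07 = 3.29
  Participation 88 × 0.16 = 14.08
  Essays 90.5 × 0.24 = 21.72
  Presentations 76 × 0.1 = 7.6
  Portfolio 55.5 × 0.11 = 6.105
  Final exam 83 × 0.22 = 18.26
  Peer review 99 × 0.1 = 9.9
Sum = 80.955
Extra credit: 80.955 + 3 = 83.955
83.955 is ≥ 81 and < 91 → B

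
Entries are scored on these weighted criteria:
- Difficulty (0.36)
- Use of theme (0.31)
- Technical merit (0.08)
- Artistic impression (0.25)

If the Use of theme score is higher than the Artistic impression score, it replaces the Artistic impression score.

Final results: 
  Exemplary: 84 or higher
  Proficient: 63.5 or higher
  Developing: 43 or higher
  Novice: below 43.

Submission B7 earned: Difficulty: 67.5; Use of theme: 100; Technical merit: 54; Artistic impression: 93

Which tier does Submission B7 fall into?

Use of theme (100) > Artistic impression (93), so Artistic impression counts as 100.
Weighted total:
  Difficulty 67.5 × 0.36 = 24.3
  Use of theme 100 × 0.31 = 31
  Technical merit 54 × 0.08 = 4.32
  Artistic impression 100 × 0.25 = 25
Sum = 84.62
84.62 ≥ 84 → Exemplary

Exemplary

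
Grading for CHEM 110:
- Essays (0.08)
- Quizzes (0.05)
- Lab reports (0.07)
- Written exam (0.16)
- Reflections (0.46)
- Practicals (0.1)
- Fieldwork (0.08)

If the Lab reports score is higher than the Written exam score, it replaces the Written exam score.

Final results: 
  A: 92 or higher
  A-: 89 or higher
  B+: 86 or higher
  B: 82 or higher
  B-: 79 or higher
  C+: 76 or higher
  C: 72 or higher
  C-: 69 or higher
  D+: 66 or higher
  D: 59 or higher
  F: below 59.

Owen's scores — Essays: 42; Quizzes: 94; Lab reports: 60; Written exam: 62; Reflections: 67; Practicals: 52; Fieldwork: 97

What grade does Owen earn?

Lab reports (60) ≤ Written exam (62), so Written exam stays at 62.
Weighted total:
  Essays 42 × 0.08 = 3.36
  Quizzes 94 × 0.05 = 4.7
  Lab reports 60 × 0.07 = 4.2
  Written exam 62 × 0.16 = 9.92
  Reflections 67 × 0.46 = 30.82
  Practicals 52 × 0.1 = 5.2
  Fieldwork 97 × 0.08 = 7.76
Sum = 65.96
65.96 is ≥ 59 and < 66 → D

D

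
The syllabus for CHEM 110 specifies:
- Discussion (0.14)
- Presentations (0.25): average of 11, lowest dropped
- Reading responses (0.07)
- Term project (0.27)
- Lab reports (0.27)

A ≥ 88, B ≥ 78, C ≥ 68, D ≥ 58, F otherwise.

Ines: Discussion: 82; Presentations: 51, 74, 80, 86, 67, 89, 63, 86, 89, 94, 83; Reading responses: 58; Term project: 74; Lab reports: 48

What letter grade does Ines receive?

C

Presentations: drop 51 → average of remaining 10 = 811/10 = 81.1
Weighted total:
  Discussion 82 × 0.14 = 11.48
  Presentations 81.1 × 0.25 = 20.275
  Reading responses 58 × 0.07 = 4.06
  Term project 74 × 0.27 = 19.98
  Lab reports 48 × 0.27 = 12.96
Sum = 68.755
68.755 is ≥ 68 and < 78 → C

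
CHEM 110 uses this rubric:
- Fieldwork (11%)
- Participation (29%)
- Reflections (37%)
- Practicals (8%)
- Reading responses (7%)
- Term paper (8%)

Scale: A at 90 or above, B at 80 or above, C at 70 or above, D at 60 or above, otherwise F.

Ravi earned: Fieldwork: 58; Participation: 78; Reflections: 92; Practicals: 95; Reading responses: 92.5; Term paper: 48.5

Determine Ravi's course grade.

Weighted total:
  Fieldwork 58 × 0.11 = 6.38
  Participation 78 × 0.29 = 22.62
  Reflections 92 × 0.37 = 34.04
  Practicals 95 × 0.08 = 7.6
  Reading responses 92.5 × 0.07 = 6.475
  Term paper 48.5 × 0.08 = 3.88
Sum = 80.995
80.995 is ≥ 80 and < 90 → B

B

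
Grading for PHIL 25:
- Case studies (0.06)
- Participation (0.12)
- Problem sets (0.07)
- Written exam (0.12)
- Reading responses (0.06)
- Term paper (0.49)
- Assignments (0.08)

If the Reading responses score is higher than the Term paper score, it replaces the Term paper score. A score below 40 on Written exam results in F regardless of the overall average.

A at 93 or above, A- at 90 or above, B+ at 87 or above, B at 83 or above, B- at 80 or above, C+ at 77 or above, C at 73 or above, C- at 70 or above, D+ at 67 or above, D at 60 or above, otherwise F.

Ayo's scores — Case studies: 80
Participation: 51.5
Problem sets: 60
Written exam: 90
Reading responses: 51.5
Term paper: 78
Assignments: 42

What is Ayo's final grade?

Reading responses (51.5) ≤ Term paper (78), so Term paper stays at 78.
Written exam score 90 ≥ 40: minimum met.
Weighted total:
  Case studies 80 × 0.06 = 4.8
  Participation 51.5 × 0.12 = 6.18
  Problem sets 60 × 0.07 = 4.2
  Written exam 90 × 0.12 = 10.8
  Reading responses 51.5 × 0.06 = 3.09
  Term paper 78 × 0.49 = 38.22
  Assignments 42 × 0.08 = 3.36
Sum = 70.65
70.65 is ≥ 70 and < 73 → C-

C-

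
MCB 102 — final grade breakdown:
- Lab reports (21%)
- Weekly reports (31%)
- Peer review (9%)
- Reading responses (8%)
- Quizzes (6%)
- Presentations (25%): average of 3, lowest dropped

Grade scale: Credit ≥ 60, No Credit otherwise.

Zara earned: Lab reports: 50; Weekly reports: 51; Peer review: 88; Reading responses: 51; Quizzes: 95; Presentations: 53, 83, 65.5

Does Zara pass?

Credit

Presentations: drop 53 → average of remaining 2 = 148.5/2 = 74.25
Weighted total:
  Lab reports 50 × 0.21 = 10.5
  Weekly reports 51 × 0.31 = 15.81
  Peer review 88 × 0.09 = 7.92
  Reading responses 51 × 0.08 = 4.08
  Quizzes 95 × 0.06 = 5.7
  Presentations 74.25 × 0.25 = 18.5625
Sum = 62.5725
62.5725 ≥ 60 → Credit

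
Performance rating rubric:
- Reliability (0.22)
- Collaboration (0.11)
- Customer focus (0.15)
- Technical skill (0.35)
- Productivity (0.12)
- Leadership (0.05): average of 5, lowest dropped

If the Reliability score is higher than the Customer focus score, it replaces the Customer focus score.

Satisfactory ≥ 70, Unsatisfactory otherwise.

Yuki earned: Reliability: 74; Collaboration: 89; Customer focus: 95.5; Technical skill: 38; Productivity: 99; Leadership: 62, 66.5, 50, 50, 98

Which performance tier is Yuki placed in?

Leadership: drop 50 → average of remaining 4 = 276.5/4 = 69.125
Reliability (74) ≤ Customer focus (95.5), so Customer focus stays at 95.5.
Weighted total:
  Reliability 74 × 0.22 = 16.28
  Collaboration 89 × 0.11 = 9.79
  Customer focus 95.5 × 0.15 = 14.325
  Technical skill 38 × 0.35 = 13.3
  Productivity 99 × 0.12 = 11.88
  Leadership 69.125 × 0.05 = 3.45625
Sum = 69.03125
69.03125 < 70 → Unsatisfactory

Unsatisfactory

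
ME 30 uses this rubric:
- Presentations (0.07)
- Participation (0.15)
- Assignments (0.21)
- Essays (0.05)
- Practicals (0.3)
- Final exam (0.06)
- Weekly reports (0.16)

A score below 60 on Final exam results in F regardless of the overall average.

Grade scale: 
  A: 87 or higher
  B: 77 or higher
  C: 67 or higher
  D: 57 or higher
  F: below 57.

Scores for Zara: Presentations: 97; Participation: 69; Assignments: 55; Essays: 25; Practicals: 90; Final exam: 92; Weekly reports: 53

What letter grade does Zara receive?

Final exam score 92 ≥ 60: minimum met.
Weighted total:
  Presentations 97 × 0.07 = 6.79
  Participation 69 × 0.15 = 10.35
  Assignments 55 × 0.21 = 11.55
  Essays 25 × 0.05 = 1.25
  Practicals 90 × 0.3 = 27
  Final exam 92 × 0.06 = 5.52
  Weekly reports 53 × 0.16 = 8.48
Sum = 70.94
70.94 is ≥ 67 and < 77 → C

C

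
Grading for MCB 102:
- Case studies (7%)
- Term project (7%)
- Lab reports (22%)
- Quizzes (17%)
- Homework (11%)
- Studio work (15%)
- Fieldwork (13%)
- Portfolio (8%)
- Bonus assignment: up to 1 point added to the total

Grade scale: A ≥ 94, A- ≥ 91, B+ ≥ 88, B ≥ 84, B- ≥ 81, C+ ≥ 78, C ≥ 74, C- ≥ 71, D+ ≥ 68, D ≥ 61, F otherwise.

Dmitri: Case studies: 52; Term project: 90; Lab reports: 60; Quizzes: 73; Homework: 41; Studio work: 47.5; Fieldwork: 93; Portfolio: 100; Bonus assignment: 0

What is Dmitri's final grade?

D

Weighted total:
  Case studies 52 × 0.07 = 3.64
  Term project 90 × 0.07 = 6.3
  Lab reports 60 × 0.22 = 13.2
  Quizzes 73 × 0.17 = 12.41
  Homework 41 × 0.11 = 4.51
  Studio work 47.5 × 0.15 = 7.125
  Fieldwork 93 × 0.13 = 12.09
  Portfolio 100 × 0.08 = 8
Sum = 67.275
Bonus assignment: 67.275 + 0 = 67.275
67.275 is ≥ 61 and < 68 → D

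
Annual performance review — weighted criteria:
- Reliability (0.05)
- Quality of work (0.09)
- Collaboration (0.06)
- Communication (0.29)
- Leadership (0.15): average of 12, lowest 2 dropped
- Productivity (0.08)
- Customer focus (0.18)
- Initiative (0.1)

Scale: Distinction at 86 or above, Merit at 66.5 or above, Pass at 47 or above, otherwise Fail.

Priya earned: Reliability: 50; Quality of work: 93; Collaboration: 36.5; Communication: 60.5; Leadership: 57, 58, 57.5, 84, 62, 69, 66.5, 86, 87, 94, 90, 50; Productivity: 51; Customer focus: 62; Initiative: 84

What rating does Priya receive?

Leadership: drop 50, 57 → average of remaining 10 = 754/10 = 75.4
Weighted total:
  Reliability 50 × 0.05 = 2.5
  Quality of work 93 × 0.09 = 8.37
  Collaboration 36.5 × 0.06 = 2.19
  Communication 60.5 × 0.29 = 17.545
  Leadership 75.4 × 0.15 = 11.31
  Productivity 51 × 0.08 = 4.08
  Customer focus 62 × 0.18 = 11.16
  Initiative 84 × 0.1 = 8.4
Sum = 65.555
65.555 is ≥ 47 and < 66.5 → Pass

Pass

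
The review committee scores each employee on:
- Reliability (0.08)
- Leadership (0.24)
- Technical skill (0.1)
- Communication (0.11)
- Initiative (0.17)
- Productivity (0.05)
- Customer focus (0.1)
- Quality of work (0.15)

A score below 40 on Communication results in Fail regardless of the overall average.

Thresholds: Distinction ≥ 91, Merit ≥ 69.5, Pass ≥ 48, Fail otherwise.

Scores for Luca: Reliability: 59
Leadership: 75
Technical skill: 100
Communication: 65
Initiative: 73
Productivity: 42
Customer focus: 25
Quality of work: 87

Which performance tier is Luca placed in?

Communication score 65 ≥ 40: minimum met.
Weighted total:
  Reliability 59 × 0.08 = 4.72
  Leadership 75 × 0.24 = 18
  Technical skill 100 × 0.1 = 10
  Communication 65 × 0.11 = 7.15
  Initiative 73 × 0.17 = 12.41
  Productivity 42 × 0.05 = 2.1
  Customer focus 25 × 0.1 = 2.5
  Quality of work 87 × 0.15 = 13.05
Sum = 69.93
69.93 is ≥ 69.5 and < 91 → Merit

Merit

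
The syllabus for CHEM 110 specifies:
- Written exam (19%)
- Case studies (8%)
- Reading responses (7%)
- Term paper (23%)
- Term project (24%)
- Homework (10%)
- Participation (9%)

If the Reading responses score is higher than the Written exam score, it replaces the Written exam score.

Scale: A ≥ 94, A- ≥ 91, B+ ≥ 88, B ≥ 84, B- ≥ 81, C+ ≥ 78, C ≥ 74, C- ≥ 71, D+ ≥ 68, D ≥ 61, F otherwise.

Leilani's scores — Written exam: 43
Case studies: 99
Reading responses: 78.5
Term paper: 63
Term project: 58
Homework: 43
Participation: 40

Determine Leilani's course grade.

D

Reading responses (78.5) > Written exam (43), so Written exam counts as 78.5.
Weighted total:
  Written exam 78.5 × 0.19 = 14.915
  Case studies 99 × 0.08 = 7.92
  Reading responses 78.5 × 0.07 = 5.495
  Term paper 63 × 0.23 = 14.49
  Term project 58 × 0.24 = 13.92
  Homework 43 × 0.1 = 4.3
  Participation 40 × 0.09 = 3.6
Sum = 64.64
64.64 is ≥ 61 and < 68 → D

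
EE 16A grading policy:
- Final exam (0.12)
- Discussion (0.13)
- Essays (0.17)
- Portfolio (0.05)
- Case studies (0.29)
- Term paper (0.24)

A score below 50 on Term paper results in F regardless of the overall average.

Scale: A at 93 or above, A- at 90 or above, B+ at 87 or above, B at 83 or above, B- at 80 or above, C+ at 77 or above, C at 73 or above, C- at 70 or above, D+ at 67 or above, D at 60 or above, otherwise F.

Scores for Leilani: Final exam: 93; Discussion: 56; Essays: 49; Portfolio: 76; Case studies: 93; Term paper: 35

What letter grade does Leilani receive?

Term paper score 35 < 50: minimum not met.
Weighted total:
  Final exam 93 × 0.12 = 11.16
  Discussion 56 × 0.13 = 7.28
  Essays 49 × 0.17 = 8.33
  Portfolio 76 × 0.05 = 3.8
  Case studies 93 × 0.29 = 26.97
  Term paper 35 × 0.24 = 8.4
Sum = 65.94
Because the Term paper minimum was not met, the result is F.

F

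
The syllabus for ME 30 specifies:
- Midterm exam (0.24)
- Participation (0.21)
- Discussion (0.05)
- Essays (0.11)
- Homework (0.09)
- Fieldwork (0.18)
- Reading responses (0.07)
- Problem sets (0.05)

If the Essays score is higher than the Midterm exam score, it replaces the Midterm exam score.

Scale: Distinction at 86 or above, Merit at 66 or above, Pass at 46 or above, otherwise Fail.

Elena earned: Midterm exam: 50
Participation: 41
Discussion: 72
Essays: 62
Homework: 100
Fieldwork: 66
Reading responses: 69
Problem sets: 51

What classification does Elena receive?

Pass

Essays (62) > Midterm exam (50), so Midterm exam counts as 62.
Weighted total:
  Midterm exam 62 × 0.24 = 14.88
  Participation 41 × 0.21 = 8.61
  Discussion 72 × 0.05 = 3.6
  Essays 62 × 0.11 = 6.82
  Homework 100 × 0.09 = 9
  Fieldwork 66 × 0.18 = 11.88
  Reading responses 69 × 0.07 = 4.83
  Problem sets 51 × 0.05 = 2.55
Sum = 62.17
62.17 is ≥ 46 and < 66 → Pass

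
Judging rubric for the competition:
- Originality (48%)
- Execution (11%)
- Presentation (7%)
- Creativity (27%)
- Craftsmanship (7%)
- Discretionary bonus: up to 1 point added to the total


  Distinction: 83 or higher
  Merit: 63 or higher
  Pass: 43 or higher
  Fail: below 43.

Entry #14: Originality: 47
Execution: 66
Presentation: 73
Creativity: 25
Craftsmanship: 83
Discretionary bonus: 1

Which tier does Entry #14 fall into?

Weighted total:
  Originality 47 × 0.48 = 22.56
  Execution 66 × 0.11 = 7.26
  Presentation 73 × 0.07 = 5.11
  Creativity 25 × 0.27 = 6.75
  Craftsmanship 83 × 0.07 = 5.81
Sum = 47.49
Discretionary bonus: 47.49 + 1 = 48.49
48.49 is ≥ 43 and < 63 → Pass

Pass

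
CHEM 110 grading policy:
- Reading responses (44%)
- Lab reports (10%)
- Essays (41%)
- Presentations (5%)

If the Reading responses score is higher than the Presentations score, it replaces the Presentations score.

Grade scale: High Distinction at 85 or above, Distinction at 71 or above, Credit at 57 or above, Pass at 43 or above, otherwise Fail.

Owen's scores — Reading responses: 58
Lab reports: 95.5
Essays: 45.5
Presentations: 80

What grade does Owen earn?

Reading responses (58) ≤ Presentations (80), so Presentations stays at 80.
Weighted total:
  Reading responses 58 × 0.44 = 25.52
  Lab reports 95.5 × 0.1 = 9.55
  Essays 45.5 × 0.41 = 18.655
  Presentations 80 × 0.05 = 4
Sum = 57.725
57.725 is ≥ 57 and < 71 → Credit

Credit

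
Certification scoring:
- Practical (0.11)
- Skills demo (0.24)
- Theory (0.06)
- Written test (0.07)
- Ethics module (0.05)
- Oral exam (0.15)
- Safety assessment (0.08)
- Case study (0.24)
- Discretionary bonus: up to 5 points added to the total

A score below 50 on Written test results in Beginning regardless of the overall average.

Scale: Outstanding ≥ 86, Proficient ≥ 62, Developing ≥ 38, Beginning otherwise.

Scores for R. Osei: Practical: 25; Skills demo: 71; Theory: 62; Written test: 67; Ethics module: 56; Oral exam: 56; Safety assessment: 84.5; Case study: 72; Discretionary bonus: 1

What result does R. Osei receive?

Written test score 67 ≥ 50: minimum met.
Weighted total:
  Practical 25 × 0.11 = 2.75
  Skills demo 71 × 0.24 = 17.04
  Theory 62 × 0.06 = 3.72
  Written test 67 × 0.07 = 4.69
  Ethics module 56 × 0.05 = 2.8
  Oral exam 56 × 0.15 = 8.4
  Safety assessment 84.5 × 0.08 = 6.76
  Case study 72 × 0.24 = 17.28
Sum = 63.44
Discretionary bonus: 63.44 + 1 = 64.44
64.44 is ≥ 62 and < 86 → Proficient

Proficient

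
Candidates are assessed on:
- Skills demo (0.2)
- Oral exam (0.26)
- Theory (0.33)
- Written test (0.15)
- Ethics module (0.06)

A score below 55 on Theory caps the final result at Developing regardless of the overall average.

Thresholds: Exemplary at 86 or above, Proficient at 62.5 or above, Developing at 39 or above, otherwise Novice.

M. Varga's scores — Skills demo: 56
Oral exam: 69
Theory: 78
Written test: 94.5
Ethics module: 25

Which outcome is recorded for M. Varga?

Proficient

Theory score 78 ≥ 55: minimum met.
Weighted total:
  Skills demo 56 × 0.2 = 11.2
  Oral exam 69 × 0.26 = 17.94
  Theory 78 × 0.33 = 25.74
  Written test 94.5 × 0.15 = 14.175
  Ethics module 25 × 0.06 = 1.5
Sum = 70.555
70.555 is ≥ 62.5 and < 86 → Proficient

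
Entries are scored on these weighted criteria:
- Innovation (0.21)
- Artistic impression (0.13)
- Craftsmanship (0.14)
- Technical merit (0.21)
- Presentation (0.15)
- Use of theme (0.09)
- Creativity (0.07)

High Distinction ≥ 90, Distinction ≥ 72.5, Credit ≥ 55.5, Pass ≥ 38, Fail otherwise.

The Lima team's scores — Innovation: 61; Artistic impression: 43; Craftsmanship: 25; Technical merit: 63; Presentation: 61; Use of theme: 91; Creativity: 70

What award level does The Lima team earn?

Weighted total:
  Innovation 61 × 0.21 = 12.81
  Artistic impression 43 × 0.13 = 5.59
  Craftsmanship 25 × 0.14 = 3.5
  Technical merit 63 × 0.21 = 13.23
  Presentation 61 × 0.15 = 9.15
  Use of theme 91 × 0.09 = 8.19
  Creativity 70 × 0.07 = 4.9
Sum = 57.37
57.37 is ≥ 55.5 and < 72.5 → Credit

Credit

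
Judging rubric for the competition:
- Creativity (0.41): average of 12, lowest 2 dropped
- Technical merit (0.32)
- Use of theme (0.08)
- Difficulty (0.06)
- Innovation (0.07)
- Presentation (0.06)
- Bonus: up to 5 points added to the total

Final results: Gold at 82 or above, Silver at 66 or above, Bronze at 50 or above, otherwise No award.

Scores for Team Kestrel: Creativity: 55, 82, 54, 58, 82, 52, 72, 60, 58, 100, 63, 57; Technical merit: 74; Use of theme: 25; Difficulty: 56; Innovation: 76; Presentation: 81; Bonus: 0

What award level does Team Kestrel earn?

Silver

Creativity: drop 52, 54 → average of remaining 10 = 687/10 = 68.7
Weighted total:
  Creativity 68.7 × 0.41 = 28.167
  Technical merit 74 × 0.32 = 23.68
  Use of theme 25 × 0.08 = 2
  Difficulty 56 × 0.06 = 3.36
  Innovation 76 × 0.07 = 5.32
  Presentation 81 × 0.06 = 4.86
Sum = 67.387
Bonus: 67.387 + 0 = 67.387
67.387 is ≥ 66 and < 82 → Silver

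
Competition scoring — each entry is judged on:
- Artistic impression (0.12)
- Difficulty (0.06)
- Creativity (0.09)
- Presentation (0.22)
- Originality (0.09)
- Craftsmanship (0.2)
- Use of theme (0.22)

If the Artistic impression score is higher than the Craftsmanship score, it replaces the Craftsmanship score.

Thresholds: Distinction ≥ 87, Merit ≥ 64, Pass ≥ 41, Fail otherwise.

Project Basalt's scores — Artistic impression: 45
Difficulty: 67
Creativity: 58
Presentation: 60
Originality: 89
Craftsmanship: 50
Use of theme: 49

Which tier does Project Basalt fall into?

Artistic impression (45) ≤ Craftsmanship (50), so Craftsmanship stays at 50.
Weighted total:
  Artistic impression 45 × 0.12 = 5.4
  Difficulty 67 × 0.06 = 4.02
  Creativity 58 × 0.09 = 5.22
  Presentation 60 × 0.22 = 13.2
  Originality 89 × 0.09 = 8.01
  Craftsmanship 50 × 0.2 = 10
  Use of theme 49 × 0.22 = 10.78
Sum = 56.63
56.63 is ≥ 41 and < 64 → Pass

Pass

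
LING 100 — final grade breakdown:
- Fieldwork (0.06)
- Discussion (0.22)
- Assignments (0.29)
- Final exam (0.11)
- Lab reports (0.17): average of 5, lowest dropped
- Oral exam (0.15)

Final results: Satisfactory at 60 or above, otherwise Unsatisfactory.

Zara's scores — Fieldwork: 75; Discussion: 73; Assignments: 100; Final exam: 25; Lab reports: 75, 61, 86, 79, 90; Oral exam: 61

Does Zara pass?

Lab reports: drop 61 → average of remaining 4 = 330/4 = 82.5
Weighted total:
  Fieldwork 75 × 0.06 = 4.5
  Discussion 73 × 0.22 = 16.06
  Assignments 100 × 0.29 = 29
  Final exam 25 × 0.11 = 2.75
  Lab reports 82.5 × 0.17 = 14.025
  Oral exam 61 × 0.15 = 9.15
Sum = 75.485
75.485 ≥ 60 → Satisfactory

Satisfactory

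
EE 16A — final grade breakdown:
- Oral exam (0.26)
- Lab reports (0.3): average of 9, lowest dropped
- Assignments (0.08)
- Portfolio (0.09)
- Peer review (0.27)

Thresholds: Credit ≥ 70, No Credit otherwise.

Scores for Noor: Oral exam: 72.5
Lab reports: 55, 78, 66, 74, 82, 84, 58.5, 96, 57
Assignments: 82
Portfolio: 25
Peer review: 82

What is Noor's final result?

Lab reports: drop 55 → average of remaining 8 = 595.5/8 = 74.4375
Weighted total:
  Oral exam 72.5 × 0.26 = 18.85
  Lab reports 74.4375 × 0.3 = 22.33125
  Assignments 82 × 0.08 = 6.56
  Portfolio 25 × 0.09 = 2.25
  Peer review 82 × 0.27 = 22.14
Sum = 72.13125
72.13125 ≥ 70 → Credit

Credit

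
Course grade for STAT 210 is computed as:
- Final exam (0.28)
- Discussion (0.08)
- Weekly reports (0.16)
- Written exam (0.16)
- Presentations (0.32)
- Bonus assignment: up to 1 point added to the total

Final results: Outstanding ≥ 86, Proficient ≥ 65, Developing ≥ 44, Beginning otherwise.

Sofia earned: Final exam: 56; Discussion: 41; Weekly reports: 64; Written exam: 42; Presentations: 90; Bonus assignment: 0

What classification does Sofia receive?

Weighted total:
  Final exam 56 × 0.28 = 15.68
  Discussion 41 × 0.08 = 3.28
  Weekly reports 64 × 0.16 = 10.24
  Written exam 42 × 0.16 = 6.72
  Presentations 90 × 0.32 = 28.8
Sum = 64.72
Bonus assignment: 64.72 + 0 = 64.72
64.72 is ≥ 44 and < 65 → Developing

Developing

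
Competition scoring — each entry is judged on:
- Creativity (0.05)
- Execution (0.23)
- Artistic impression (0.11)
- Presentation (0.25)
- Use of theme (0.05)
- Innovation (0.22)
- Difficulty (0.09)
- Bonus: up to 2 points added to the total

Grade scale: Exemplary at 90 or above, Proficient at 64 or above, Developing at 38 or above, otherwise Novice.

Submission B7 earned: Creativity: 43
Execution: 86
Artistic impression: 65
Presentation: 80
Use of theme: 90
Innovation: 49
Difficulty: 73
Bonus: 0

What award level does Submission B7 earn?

Weighted total:
  Creativity 43 × 0.05 = 2.15
  Execution 86 × 0.23 = 19.78
  Artistic impression 65 × 0.11 = 7.15
  Presentation 80 × 0.25 = 20
  Use of theme 90 × 0.05 = 4.5
  Innovation 49 × 0.22 = 10.78
  Difficulty 73 × 0.09 = 6.57
Sum = 70.93
Bonus: 70.93 + 0 = 70.93
70.93 is ≥ 64 and < 90 → Proficient

Proficient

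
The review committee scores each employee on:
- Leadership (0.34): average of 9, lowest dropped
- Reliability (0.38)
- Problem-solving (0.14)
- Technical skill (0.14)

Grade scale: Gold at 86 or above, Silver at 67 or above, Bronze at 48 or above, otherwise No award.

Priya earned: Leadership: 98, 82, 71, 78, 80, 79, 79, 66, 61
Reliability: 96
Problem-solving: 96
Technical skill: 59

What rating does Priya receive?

Leadership: drop 61 → average of remaining 8 = 633/8 = 79.125
Weighted total:
  Leadership 79.125 × 0.34 = 26.9025
  Reliability 96 × 0.38 = 36.48
  Problem-solving 96 × 0.14 = 13.44
  Technical skill 59 × 0.14 = 8.26
Sum = 85.0825
85.0825 is ≥ 67 and < 86 → Silver

Silver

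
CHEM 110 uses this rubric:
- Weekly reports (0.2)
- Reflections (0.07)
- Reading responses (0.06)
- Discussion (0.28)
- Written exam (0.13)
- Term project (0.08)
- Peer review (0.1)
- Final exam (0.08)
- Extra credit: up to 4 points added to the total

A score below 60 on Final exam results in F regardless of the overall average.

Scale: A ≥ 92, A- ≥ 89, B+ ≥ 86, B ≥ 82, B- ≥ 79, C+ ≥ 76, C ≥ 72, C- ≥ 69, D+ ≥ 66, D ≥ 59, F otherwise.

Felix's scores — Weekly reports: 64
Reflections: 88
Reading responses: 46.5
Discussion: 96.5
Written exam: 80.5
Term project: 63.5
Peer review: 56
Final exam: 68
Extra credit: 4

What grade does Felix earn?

B-

Final exam score 68 ≥ 60: minimum met.
Weighted total:
  Weekly reports 64 × 0.2 = 12.8
  Reflections 88 × 0.07 = 6.16
  Reading responses 46.5 × 0.06 = 2.79
  Discussion 96.5 × 0.28 = 27.02
  Written exam 80.5 × 0.13 = 10.465
  Term project 63.5 × 0.08 = 5.08
  Peer review 56 × 0.1 = 5.6
  Final exam 68 × 0.08 = 5.44
Sum = 75.355
Extra credit: 75.355 + 4 = 79.355
79.355 is ≥ 79 and < 82 → B-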